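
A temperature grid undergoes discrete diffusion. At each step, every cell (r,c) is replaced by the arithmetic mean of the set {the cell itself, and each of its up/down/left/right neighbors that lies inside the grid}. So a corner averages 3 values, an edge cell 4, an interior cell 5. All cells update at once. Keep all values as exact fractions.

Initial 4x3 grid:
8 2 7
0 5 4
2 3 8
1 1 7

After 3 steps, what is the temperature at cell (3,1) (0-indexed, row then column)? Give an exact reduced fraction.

Answer: 5959/1800

Derivation:
Step 1: cell (3,1) = 3
Step 2: cell (3,1) = 101/30
Step 3: cell (3,1) = 5959/1800
Full grid after step 3:
  7943/2160 32101/7200 2507/540
  25211/7200 23023/6000 8759/1800
  19271/7200 22573/6000 15973/3600
  5693/2160 5959/1800 4729/1080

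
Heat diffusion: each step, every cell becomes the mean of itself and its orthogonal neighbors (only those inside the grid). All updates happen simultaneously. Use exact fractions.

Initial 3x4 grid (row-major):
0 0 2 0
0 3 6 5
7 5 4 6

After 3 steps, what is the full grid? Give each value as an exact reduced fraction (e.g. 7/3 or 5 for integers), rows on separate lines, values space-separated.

After step 1:
  0 5/4 2 7/3
  5/2 14/5 4 17/4
  4 19/4 21/4 5
After step 2:
  5/4 121/80 115/48 103/36
  93/40 153/50 183/50 187/48
  15/4 21/5 19/4 29/6
After step 3:
  407/240 4931/2400 18773/7200 659/216
  2077/800 5903/2000 10657/3000 54901/14400
  137/40 197/50 5233/1200 647/144

Answer: 407/240 4931/2400 18773/7200 659/216
2077/800 5903/2000 10657/3000 54901/14400
137/40 197/50 5233/1200 647/144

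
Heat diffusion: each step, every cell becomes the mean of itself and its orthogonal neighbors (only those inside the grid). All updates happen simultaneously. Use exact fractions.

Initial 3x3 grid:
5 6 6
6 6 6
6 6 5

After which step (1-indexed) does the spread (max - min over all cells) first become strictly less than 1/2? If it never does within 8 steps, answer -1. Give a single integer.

Answer: 1

Derivation:
Step 1: max=6, min=17/3, spread=1/3
  -> spread < 1/2 first at step 1
Step 2: max=281/48, min=103/18, spread=19/144
Step 3: max=421/72, min=16711/2880, spread=43/960
Step 4: max=1006697/172800, min=75233/12960, spread=10771/518400
Step 5: max=1509317/259200, min=60286759/10368000, spread=85921/10368000
Step 6: max=3620396873/622080000, min=271355297/46656000, spread=6978739/1866240000
Step 7: max=22624744993/3888000000, min=217133999431/37324800000, spread=317762509/186624000000
Step 8: max=13030547894057/2239488000000, min=1357166937071/233280000000, spread=8726490877/11197440000000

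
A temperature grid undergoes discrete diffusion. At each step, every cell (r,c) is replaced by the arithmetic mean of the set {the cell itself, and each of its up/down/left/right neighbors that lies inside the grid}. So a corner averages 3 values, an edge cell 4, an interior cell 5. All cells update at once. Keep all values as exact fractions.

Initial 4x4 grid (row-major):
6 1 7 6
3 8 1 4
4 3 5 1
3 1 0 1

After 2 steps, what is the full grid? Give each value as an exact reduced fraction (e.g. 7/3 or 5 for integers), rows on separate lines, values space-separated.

Answer: 169/36 947/240 239/48 149/36
451/120 463/100 339/100 197/48
461/120 72/25 157/50 101/48
23/9 311/120 37/24 31/18

Derivation:
After step 1:
  10/3 11/2 15/4 17/3
  21/4 16/5 5 3
  13/4 21/5 2 11/4
  8/3 7/4 7/4 2/3
After step 2:
  169/36 947/240 239/48 149/36
  451/120 463/100 339/100 197/48
  461/120 72/25 157/50 101/48
  23/9 311/120 37/24 31/18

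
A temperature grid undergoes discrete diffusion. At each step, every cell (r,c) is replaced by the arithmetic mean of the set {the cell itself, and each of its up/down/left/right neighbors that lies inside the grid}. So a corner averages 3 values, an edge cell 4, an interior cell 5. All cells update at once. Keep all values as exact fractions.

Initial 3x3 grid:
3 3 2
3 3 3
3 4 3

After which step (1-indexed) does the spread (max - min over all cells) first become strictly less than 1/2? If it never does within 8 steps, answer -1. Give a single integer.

Answer: 3

Derivation:
Step 1: max=10/3, min=8/3, spread=2/3
Step 2: max=787/240, min=49/18, spread=401/720
Step 3: max=6917/2160, min=3101/1080, spread=143/432
  -> spread < 1/2 first at step 3
Step 4: max=406279/129600, min=188077/64800, spread=1205/5184
Step 5: max=24218813/7776000, min=11474969/3888000, spread=10151/62208
Step 6: max=1439542111/466560000, min=693046993/233280000, spread=85517/746496
Step 7: max=85974556517/27993600000, min=41861604821/13996800000, spread=720431/8957952
Step 8: max=5136445489399/1679616000000, min=2520806955637/839808000000, spread=6069221/107495424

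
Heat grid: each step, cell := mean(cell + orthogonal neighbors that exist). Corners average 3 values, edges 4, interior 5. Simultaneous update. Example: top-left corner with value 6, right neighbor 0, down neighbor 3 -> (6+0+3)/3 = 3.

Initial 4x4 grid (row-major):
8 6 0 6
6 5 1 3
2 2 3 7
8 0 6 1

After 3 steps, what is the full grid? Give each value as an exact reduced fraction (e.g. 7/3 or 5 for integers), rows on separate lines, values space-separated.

Answer: 2207/432 15599/3600 4517/1200 811/240
32923/7200 24973/6000 6743/2000 8629/2400
29987/7200 20819/6000 4319/1200 24871/7200
7829/2160 3259/900 2987/900 8173/2160

Derivation:
After step 1:
  20/3 19/4 13/4 3
  21/4 4 12/5 17/4
  9/2 12/5 19/5 7/2
  10/3 4 5/2 14/3
After step 2:
  50/9 14/3 67/20 7/2
  245/48 94/25 177/50 263/80
  929/240 187/50 73/25 973/240
  71/18 367/120 449/120 32/9
After step 3:
  2207/432 15599/3600 4517/1200 811/240
  32923/7200 24973/6000 6743/2000 8629/2400
  29987/7200 20819/6000 4319/1200 24871/7200
  7829/2160 3259/900 2987/900 8173/2160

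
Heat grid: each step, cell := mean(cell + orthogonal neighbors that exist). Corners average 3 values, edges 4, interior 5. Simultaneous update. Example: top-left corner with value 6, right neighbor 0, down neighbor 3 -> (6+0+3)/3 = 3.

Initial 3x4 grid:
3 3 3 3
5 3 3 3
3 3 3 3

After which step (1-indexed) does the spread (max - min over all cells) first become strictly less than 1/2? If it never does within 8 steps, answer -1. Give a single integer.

Answer: 3

Derivation:
Step 1: max=11/3, min=3, spread=2/3
Step 2: max=427/120, min=3, spread=67/120
Step 3: max=3677/1080, min=3, spread=437/1080
  -> spread < 1/2 first at step 3
Step 4: max=1453531/432000, min=1509/500, spread=29951/86400
Step 5: max=12879821/3888000, min=10283/3375, spread=206761/777600
Step 6: max=5121795571/1555200000, min=8265671/2700000, spread=14430763/62208000
Step 7: max=305043741689/93312000000, min=665652727/216000000, spread=139854109/746496000
Step 8: max=18218631890251/5598720000000, min=60171228977/19440000000, spread=7114543559/44789760000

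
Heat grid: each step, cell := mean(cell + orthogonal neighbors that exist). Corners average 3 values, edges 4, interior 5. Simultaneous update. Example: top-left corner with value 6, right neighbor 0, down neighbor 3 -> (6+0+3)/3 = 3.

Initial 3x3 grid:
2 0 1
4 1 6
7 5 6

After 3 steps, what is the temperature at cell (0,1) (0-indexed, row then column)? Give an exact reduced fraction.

Answer: 8791/3600

Derivation:
Step 1: cell (0,1) = 1
Step 2: cell (0,1) = 32/15
Step 3: cell (0,1) = 8791/3600
Full grid after step 3:
  937/360 8791/3600 2911/1080
  24107/7200 20693/6000 8269/2400
  9197/2160 20513/4800 9397/2160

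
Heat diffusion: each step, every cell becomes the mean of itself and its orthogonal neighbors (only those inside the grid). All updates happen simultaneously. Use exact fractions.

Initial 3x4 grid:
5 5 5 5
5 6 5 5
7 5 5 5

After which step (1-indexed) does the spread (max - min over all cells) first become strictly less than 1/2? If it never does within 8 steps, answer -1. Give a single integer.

Answer: 3

Derivation:
Step 1: max=23/4, min=5, spread=3/4
Step 2: max=103/18, min=5, spread=13/18
Step 3: max=5951/1080, min=2013/400, spread=5159/10800
  -> spread < 1/2 first at step 3
Step 4: max=709823/129600, min=36391/7200, spread=10957/25920
Step 5: max=42045787/7776000, min=550271/108000, spread=97051/311040
Step 6: max=2509405133/466560000, min=66257003/12960000, spread=4966121/18662400
Step 7: max=149672028247/27993600000, min=3995114677/777600000, spread=46783199/223948800
Step 8: max=8947890058373/1679616000000, min=240466703243/46656000000, spread=2328709933/13436928000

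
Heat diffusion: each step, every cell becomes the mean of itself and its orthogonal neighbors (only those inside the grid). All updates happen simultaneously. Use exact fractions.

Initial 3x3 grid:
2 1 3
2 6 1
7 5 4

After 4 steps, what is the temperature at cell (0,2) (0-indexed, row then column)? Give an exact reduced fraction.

Step 1: cell (0,2) = 5/3
Step 2: cell (0,2) = 49/18
Step 3: cell (0,2) = 571/216
Step 4: cell (0,2) = 38891/12960
Full grid after step 4:
  83167/25920 31939/10800 38891/12960
  608299/172800 254213/72000 93979/28800
  104437/25920 12281/3200 24443/6480

Answer: 38891/12960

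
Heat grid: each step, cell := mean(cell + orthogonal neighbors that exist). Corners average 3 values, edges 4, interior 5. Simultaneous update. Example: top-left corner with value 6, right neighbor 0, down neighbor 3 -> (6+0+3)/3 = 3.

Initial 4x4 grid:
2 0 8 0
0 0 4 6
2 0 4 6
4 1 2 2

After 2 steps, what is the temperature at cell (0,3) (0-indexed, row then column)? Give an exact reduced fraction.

Answer: 35/9

Derivation:
Step 1: cell (0,3) = 14/3
Step 2: cell (0,3) = 35/9
Full grid after step 2:
  25/18 209/120 437/120 35/9
  119/120 101/50 77/25 527/120
  187/120 173/100 63/20 451/120
  67/36 29/15 79/30 121/36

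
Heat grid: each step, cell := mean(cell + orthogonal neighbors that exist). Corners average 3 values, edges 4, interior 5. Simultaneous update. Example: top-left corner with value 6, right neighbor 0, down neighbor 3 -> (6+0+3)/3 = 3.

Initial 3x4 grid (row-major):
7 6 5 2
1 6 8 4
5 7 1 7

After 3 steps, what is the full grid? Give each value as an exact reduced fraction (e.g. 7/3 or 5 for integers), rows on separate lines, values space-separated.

After step 1:
  14/3 6 21/4 11/3
  19/4 28/5 24/5 21/4
  13/3 19/4 23/4 4
After step 2:
  185/36 1291/240 1183/240 85/18
  387/80 259/50 533/100 1063/240
  83/18 613/120 193/40 5
After step 3:
  691/135 37129/7200 36649/7200 5069/1080
  7907/1600 5167/1000 1852/375 70133/14400
  10481/2160 2219/450 6079/1200 3421/720

Answer: 691/135 37129/7200 36649/7200 5069/1080
7907/1600 5167/1000 1852/375 70133/14400
10481/2160 2219/450 6079/1200 3421/720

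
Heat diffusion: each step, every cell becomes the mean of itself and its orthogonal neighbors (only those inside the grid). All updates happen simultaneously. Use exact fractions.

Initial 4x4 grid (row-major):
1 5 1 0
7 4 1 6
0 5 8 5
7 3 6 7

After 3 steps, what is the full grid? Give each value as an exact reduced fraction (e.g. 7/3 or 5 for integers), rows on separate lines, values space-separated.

After step 1:
  13/3 11/4 7/4 7/3
  3 22/5 4 3
  19/4 4 5 13/2
  10/3 21/4 6 6
After step 2:
  121/36 397/120 65/24 85/36
  989/240 363/100 363/100 95/24
  181/48 117/25 51/10 41/8
  40/9 223/48 89/16 37/6
After step 3:
  7769/2160 11707/3600 10807/3600 325/108
  26789/7200 23243/6000 1427/375 13567/3600
  30629/7200 1637/375 9639/2000 407/80
  463/108 34799/7200 859/160 809/144

Answer: 7769/2160 11707/3600 10807/3600 325/108
26789/7200 23243/6000 1427/375 13567/3600
30629/7200 1637/375 9639/2000 407/80
463/108 34799/7200 859/160 809/144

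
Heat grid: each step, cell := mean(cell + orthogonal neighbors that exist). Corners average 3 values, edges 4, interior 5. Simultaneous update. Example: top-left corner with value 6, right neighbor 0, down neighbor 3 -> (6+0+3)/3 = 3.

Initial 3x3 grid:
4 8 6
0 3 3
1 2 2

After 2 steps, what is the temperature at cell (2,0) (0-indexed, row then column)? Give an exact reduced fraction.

Answer: 5/3

Derivation:
Step 1: cell (2,0) = 1
Step 2: cell (2,0) = 5/3
Full grid after step 2:
  15/4 1087/240 173/36
  51/20 319/100 147/40
  5/3 32/15 47/18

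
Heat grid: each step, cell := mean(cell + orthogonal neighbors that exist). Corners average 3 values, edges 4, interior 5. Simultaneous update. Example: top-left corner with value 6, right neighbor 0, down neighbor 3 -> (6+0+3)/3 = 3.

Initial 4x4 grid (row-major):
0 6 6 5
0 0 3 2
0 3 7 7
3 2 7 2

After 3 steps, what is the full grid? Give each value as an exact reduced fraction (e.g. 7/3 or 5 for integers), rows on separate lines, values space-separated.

Answer: 749/360 1103/400 14167/3600 9131/2160
511/300 563/200 22373/6000 31859/7200
1859/900 3341/1200 251/60 32219/7200
4879/2160 23797/7200 30029/7200 2591/540

Derivation:
After step 1:
  2 3 5 13/3
  0 12/5 18/5 17/4
  3/2 12/5 27/5 9/2
  5/3 15/4 9/2 16/3
After step 2:
  5/3 31/10 239/60 163/36
  59/40 57/25 413/100 1001/240
  167/120 309/100 102/25 1169/240
  83/36 739/240 1139/240 43/9
After step 3:
  749/360 1103/400 14167/3600 9131/2160
  511/300 563/200 22373/6000 31859/7200
  1859/900 3341/1200 251/60 32219/7200
  4879/2160 23797/7200 30029/7200 2591/540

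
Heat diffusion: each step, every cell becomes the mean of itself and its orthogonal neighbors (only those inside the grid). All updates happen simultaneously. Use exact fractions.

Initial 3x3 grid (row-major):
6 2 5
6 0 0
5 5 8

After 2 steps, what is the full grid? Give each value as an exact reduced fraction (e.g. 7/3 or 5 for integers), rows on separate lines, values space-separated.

After step 1:
  14/3 13/4 7/3
  17/4 13/5 13/4
  16/3 9/2 13/3
After step 2:
  73/18 257/80 53/18
  337/80 357/100 751/240
  169/36 503/120 145/36

Answer: 73/18 257/80 53/18
337/80 357/100 751/240
169/36 503/120 145/36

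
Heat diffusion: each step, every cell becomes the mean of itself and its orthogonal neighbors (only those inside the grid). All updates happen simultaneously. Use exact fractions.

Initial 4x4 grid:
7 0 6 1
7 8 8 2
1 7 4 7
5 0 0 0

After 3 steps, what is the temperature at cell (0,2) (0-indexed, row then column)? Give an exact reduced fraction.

Answer: 5423/1200

Derivation:
Step 1: cell (0,2) = 15/4
Step 2: cell (0,2) = 22/5
Step 3: cell (0,2) = 5423/1200
Full grid after step 3:
  2231/432 17873/3600 5423/1200 979/240
  36151/7200 30289/6000 9051/2000 10001/2400
  3503/800 8183/2000 24197/6000 25043/7200
  481/144 4007/1200 10249/3600 6407/2160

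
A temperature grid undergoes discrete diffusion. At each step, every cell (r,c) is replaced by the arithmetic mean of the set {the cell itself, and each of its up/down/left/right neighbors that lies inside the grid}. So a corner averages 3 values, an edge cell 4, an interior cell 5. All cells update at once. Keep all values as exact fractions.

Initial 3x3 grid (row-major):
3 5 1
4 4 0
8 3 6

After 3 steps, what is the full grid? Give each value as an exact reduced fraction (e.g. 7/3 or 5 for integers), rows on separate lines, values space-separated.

After step 1:
  4 13/4 2
  19/4 16/5 11/4
  5 21/4 3
After step 2:
  4 249/80 8/3
  339/80 96/25 219/80
  5 329/80 11/3
After step 3:
  227/60 16343/4800 511/180
  6831/1600 451/125 15493/4800
  89/20 19943/4800 631/180

Answer: 227/60 16343/4800 511/180
6831/1600 451/125 15493/4800
89/20 19943/4800 631/180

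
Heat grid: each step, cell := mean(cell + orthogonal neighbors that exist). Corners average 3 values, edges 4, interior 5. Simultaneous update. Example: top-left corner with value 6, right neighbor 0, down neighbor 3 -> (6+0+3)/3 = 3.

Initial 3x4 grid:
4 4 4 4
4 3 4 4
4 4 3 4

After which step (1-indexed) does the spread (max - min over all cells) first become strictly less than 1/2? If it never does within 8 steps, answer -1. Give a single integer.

Step 1: max=4, min=7/2, spread=1/2
Step 2: max=4, min=871/240, spread=89/240
  -> spread < 1/2 first at step 2
Step 3: max=3111/800, min=8893/2400, spread=11/60
Step 4: max=83783/21600, min=808453/216000, spread=29377/216000
Step 5: max=2075483/540000, min=1015829/270000, spread=1753/21600
Step 6: max=149181959/38880000, min=21772193/5760000, spread=71029/1244160
Step 7: max=8922176381/2332800000, min=14713283771/3888000000, spread=7359853/182250000
Step 8: max=178254664193/46656000000, min=78589855433/20736000000, spread=45679663/1492992000

Answer: 2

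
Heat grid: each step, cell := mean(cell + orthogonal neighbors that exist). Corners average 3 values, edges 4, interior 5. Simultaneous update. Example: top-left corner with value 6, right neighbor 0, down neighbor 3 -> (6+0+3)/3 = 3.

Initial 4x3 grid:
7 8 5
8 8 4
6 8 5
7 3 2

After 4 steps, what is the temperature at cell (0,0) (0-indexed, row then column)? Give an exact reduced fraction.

Answer: 224741/32400

Derivation:
Step 1: cell (0,0) = 23/3
Step 2: cell (0,0) = 263/36
Step 3: cell (0,0) = 7751/1080
Step 4: cell (0,0) = 224741/32400
Full grid after step 4:
  224741/32400 1439189/216000 405607/64800
  730427/108000 1143707/180000 1288729/216000
  671617/108000 1054657/180000 1166609/216000
  94313/16200 1163419/216000 330227/64800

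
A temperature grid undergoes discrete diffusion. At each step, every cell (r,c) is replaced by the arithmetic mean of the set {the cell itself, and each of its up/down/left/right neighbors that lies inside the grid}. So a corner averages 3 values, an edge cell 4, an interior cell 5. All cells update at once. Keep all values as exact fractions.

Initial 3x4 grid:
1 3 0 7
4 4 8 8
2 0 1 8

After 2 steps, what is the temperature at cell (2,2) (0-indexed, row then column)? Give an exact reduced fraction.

Step 1: cell (2,2) = 17/4
Step 2: cell (2,2) = 119/30
Full grid after step 2:
  89/36 389/120 157/40 23/4
  673/240 29/10 49/10 1357/240
  13/6 59/20 119/30 53/9

Answer: 119/30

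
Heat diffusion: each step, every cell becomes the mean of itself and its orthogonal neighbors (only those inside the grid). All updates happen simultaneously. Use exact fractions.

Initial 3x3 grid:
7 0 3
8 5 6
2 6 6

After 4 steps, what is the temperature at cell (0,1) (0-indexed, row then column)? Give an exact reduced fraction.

Answer: 29211/6400

Derivation:
Step 1: cell (0,1) = 15/4
Step 2: cell (0,1) = 67/16
Step 3: cell (0,1) = 4237/960
Step 4: cell (0,1) = 29211/6400
Full grid after step 4:
  40657/8640 29211/6400 38527/8640
  427061/86400 86591/18000 7559/1600
  132551/25920 876397/172800 42907/8640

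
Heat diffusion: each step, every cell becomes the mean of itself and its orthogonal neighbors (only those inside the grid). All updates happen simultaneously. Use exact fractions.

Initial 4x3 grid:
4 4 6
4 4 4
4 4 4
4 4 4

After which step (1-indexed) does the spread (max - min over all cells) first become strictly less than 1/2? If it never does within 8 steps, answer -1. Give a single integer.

Answer: 3

Derivation:
Step 1: max=14/3, min=4, spread=2/3
Step 2: max=41/9, min=4, spread=5/9
Step 3: max=473/108, min=4, spread=41/108
  -> spread < 1/2 first at step 3
Step 4: max=56057/12960, min=4, spread=4217/12960
Step 5: max=3319549/777600, min=14479/3600, spread=38417/155520
Step 6: max=197824211/46656000, min=290597/72000, spread=1903471/9331200
Step 7: max=11798429089/2799360000, min=8755759/2160000, spread=18038617/111974400
Step 8: max=705114582851/167961600000, min=790526759/194400000, spread=883978523/6718464000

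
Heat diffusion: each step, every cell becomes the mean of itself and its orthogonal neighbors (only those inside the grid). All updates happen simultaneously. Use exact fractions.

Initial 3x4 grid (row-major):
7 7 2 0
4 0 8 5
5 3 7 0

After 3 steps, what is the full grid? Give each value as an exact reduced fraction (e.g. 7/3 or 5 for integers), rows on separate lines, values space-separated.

Answer: 3343/720 3437/800 28523/7200 3787/1080
1297/300 4339/1000 23609/6000 53461/14400
3043/720 9811/2400 9841/2400 463/120

Derivation:
After step 1:
  6 4 17/4 7/3
  4 22/5 22/5 13/4
  4 15/4 9/2 4
After step 2:
  14/3 373/80 899/240 59/18
  23/5 411/100 104/25 839/240
  47/12 333/80 333/80 47/12
After step 3:
  3343/720 3437/800 28523/7200 3787/1080
  1297/300 4339/1000 23609/6000 53461/14400
  3043/720 9811/2400 9841/2400 463/120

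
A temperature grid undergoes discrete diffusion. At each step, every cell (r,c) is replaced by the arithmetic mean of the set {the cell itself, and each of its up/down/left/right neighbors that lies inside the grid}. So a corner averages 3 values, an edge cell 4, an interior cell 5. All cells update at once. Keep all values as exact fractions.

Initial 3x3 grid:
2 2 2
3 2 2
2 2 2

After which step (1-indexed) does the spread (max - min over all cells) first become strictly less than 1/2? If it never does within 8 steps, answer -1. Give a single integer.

Answer: 1

Derivation:
Step 1: max=7/3, min=2, spread=1/3
  -> spread < 1/2 first at step 1
Step 2: max=547/240, min=2, spread=67/240
Step 3: max=4757/2160, min=407/200, spread=1807/10800
Step 4: max=1885963/864000, min=11161/5400, spread=33401/288000
Step 5: max=16781933/7776000, min=1123391/540000, spread=3025513/38880000
Step 6: max=6685726867/3110400000, min=60355949/28800000, spread=53531/995328
Step 7: max=399280925849/186624000000, min=16343116051/7776000000, spread=450953/11943936
Step 8: max=23903783560603/11197440000000, min=1967248610519/933120000000, spread=3799043/143327232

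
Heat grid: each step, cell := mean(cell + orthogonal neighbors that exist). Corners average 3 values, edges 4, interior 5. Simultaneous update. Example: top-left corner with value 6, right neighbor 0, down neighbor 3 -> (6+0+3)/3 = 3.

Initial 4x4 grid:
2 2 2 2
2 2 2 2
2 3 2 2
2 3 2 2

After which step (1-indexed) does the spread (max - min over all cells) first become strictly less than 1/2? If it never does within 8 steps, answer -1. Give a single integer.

Answer: 2

Derivation:
Step 1: max=5/2, min=2, spread=1/2
Step 2: max=569/240, min=2, spread=89/240
  -> spread < 1/2 first at step 2
Step 3: max=314/135, min=2, spread=44/135
Step 4: max=37277/16200, min=1213/600, spread=2263/8100
Step 5: max=44153/19440, min=12209/6000, spread=7181/30375
Step 6: max=16401337/7290000, min=276851/135000, spread=1451383/7290000
Step 7: max=487774183/218700000, min=1670927/810000, spread=36623893/218700000
Step 8: max=14534676001/6561000000, min=84018379/40500000, spread=923698603/6561000000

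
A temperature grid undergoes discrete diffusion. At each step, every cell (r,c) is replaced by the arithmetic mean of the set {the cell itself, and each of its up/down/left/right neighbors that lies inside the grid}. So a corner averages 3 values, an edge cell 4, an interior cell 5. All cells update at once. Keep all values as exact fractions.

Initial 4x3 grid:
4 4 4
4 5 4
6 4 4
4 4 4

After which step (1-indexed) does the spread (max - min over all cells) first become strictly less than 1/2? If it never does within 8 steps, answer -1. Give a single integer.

Answer: 3

Derivation:
Step 1: max=19/4, min=4, spread=3/4
Step 2: max=1111/240, min=4, spread=151/240
Step 3: max=9601/2160, min=1487/360, spread=679/2160
  -> spread < 1/2 first at step 3
Step 4: max=953341/216000, min=90461/21600, spread=48731/216000
Step 5: max=4239923/972000, min=10902883/2592000, spread=242147/1555200
Step 6: max=421988747/97200000, min=274254073/64800000, spread=848611/7776000
Step 7: max=30264768781/6998400000, min=39580780783/9331200000, spread=92669311/1119744000
Step 8: max=1810618014779/419904000000, min=2381605729997/559872000000, spread=781238953/13436928000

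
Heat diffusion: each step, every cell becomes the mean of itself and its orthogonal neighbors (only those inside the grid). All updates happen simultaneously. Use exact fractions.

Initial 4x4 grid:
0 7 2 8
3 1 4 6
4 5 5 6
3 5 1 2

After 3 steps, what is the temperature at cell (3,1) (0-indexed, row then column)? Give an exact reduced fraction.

Answer: 2963/800

Derivation:
Step 1: cell (3,1) = 7/2
Step 2: cell (3,1) = 59/16
Step 3: cell (3,1) = 2963/800
Full grid after step 3:
  695/216 24791/7200 32543/7200 5263/1080
  22571/7200 11257/3000 12529/3000 35183/7200
  8609/2400 3639/1000 4087/1000 3407/800
  29/8 2963/800 8881/2400 1397/360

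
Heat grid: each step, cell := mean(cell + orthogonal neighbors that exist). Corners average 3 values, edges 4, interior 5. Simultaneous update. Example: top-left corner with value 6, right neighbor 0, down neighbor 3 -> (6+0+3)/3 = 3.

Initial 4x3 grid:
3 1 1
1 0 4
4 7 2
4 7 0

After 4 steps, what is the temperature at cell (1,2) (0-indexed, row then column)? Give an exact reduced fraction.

Step 1: cell (1,2) = 7/4
Step 2: cell (1,2) = 12/5
Step 3: cell (1,2) = 176/75
Step 4: cell (1,2) = 22633/9000
Full grid after step 4:
  279647/129600 1825963/864000 29783/14400
  291221/108000 916697/360000 22633/9000
  123197/36000 66779/20000 14009/4500
  9373/2400 541333/144000 77057/21600

Answer: 22633/9000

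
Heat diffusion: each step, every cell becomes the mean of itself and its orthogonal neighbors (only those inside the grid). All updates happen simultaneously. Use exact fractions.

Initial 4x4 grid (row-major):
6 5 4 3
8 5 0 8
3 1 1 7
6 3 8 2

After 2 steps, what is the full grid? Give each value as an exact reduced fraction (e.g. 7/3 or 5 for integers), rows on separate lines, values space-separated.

After step 1:
  19/3 5 3 5
  11/2 19/5 18/5 9/2
  9/2 13/5 17/5 9/2
  4 9/2 7/2 17/3
After step 2:
  101/18 68/15 83/20 25/6
  151/30 41/10 183/50 22/5
  83/20 94/25 88/25 271/60
  13/3 73/20 64/15 41/9

Answer: 101/18 68/15 83/20 25/6
151/30 41/10 183/50 22/5
83/20 94/25 88/25 271/60
13/3 73/20 64/15 41/9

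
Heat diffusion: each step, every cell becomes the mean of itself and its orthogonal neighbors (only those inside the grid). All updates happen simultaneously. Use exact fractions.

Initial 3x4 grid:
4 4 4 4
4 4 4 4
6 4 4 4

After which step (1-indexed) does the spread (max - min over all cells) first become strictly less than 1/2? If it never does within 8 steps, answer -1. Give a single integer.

Answer: 3

Derivation:
Step 1: max=14/3, min=4, spread=2/3
Step 2: max=41/9, min=4, spread=5/9
Step 3: max=473/108, min=4, spread=41/108
  -> spread < 1/2 first at step 3
Step 4: max=56057/12960, min=4, spread=4217/12960
Step 5: max=3319549/777600, min=14479/3600, spread=38417/155520
Step 6: max=197824211/46656000, min=290597/72000, spread=1903471/9331200
Step 7: max=11798429089/2799360000, min=8755759/2160000, spread=18038617/111974400
Step 8: max=705114582851/167961600000, min=790526759/194400000, spread=883978523/6718464000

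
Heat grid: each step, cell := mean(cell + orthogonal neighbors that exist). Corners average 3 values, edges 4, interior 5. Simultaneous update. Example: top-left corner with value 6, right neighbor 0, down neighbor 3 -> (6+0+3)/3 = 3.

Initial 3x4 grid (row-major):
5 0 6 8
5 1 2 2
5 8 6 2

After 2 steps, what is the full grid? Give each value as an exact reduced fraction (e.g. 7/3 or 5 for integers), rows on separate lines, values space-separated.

Answer: 31/9 203/60 59/15 77/18
62/15 93/25 93/25 467/120
5 187/40 487/120 34/9

Derivation:
After step 1:
  10/3 3 4 16/3
  4 16/5 17/5 7/2
  6 5 9/2 10/3
After step 2:
  31/9 203/60 59/15 77/18
  62/15 93/25 93/25 467/120
  5 187/40 487/120 34/9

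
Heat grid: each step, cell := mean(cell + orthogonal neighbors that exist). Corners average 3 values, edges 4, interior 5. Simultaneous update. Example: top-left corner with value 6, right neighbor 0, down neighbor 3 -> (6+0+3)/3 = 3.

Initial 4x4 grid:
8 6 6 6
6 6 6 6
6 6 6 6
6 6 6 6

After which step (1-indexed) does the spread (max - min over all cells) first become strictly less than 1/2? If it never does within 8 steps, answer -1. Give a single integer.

Step 1: max=20/3, min=6, spread=2/3
Step 2: max=59/9, min=6, spread=5/9
Step 3: max=689/108, min=6, spread=41/108
  -> spread < 1/2 first at step 3
Step 4: max=20483/3240, min=6, spread=1043/3240
Step 5: max=608753/97200, min=6, spread=25553/97200
Step 6: max=18167459/2916000, min=54079/9000, spread=645863/2916000
Step 7: max=542521691/87480000, min=360971/60000, spread=16225973/87480000
Step 8: max=16223877983/2624400000, min=162701/27000, spread=409340783/2624400000

Answer: 3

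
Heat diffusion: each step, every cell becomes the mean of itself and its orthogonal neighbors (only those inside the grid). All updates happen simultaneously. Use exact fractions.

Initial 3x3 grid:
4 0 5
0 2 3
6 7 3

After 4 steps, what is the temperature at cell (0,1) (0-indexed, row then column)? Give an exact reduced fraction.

Answer: 791167/288000

Derivation:
Step 1: cell (0,1) = 11/4
Step 2: cell (0,1) = 183/80
Step 3: cell (0,1) = 4287/1600
Step 4: cell (0,1) = 791167/288000
Full grid after step 4:
  354853/129600 791167/288000 94757/32400
  163711/54000 571531/180000 924917/288000
  223739/64800 1517063/432000 465253/129600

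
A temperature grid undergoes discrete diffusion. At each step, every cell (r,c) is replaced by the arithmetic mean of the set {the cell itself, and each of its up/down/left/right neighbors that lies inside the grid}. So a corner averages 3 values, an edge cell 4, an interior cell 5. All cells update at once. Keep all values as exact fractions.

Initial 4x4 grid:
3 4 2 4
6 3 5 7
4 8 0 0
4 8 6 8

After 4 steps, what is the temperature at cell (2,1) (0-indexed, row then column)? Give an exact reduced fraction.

Answer: 434797/90000

Derivation:
Step 1: cell (2,1) = 23/5
Step 2: cell (2,1) = 128/25
Step 3: cell (2,1) = 14227/3000
Step 4: cell (2,1) = 434797/90000
Full grid after step 4:
  268667/64800 886727/216000 842879/216000 127147/32400
  488521/108000 768113/180000 374353/90000 863099/216000
  529273/108000 434797/90000 801307/180000 934123/216000
  171463/32400 137377/27000 65293/13500 295033/64800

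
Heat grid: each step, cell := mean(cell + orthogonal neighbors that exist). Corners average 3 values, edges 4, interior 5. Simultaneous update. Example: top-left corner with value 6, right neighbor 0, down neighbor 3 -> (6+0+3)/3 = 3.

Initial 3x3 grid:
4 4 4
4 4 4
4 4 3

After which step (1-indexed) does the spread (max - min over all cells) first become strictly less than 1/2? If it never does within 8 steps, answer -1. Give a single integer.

Answer: 1

Derivation:
Step 1: max=4, min=11/3, spread=1/3
  -> spread < 1/2 first at step 1
Step 2: max=4, min=67/18, spread=5/18
Step 3: max=4, min=823/216, spread=41/216
Step 4: max=1429/360, min=49709/12960, spread=347/2592
Step 5: max=14243/3600, min=3003463/777600, spread=2921/31104
Step 6: max=1702517/432000, min=180795461/46656000, spread=24611/373248
Step 7: max=38223259/9720000, min=10878717967/2799360000, spread=207329/4478976
Step 8: max=2034798401/518400000, min=653816447549/167961600000, spread=1746635/53747712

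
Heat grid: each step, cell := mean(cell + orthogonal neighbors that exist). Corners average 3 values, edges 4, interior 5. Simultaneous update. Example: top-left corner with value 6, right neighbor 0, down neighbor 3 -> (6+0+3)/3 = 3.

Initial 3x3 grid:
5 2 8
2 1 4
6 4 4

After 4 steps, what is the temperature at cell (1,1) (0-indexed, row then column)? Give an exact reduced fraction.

Answer: 668179/180000

Derivation:
Step 1: cell (1,1) = 13/5
Step 2: cell (1,1) = 181/50
Step 3: cell (1,1) = 10757/3000
Step 4: cell (1,1) = 668179/180000
Full grid after step 4:
  77267/21600 24803/6750 501827/129600
  507839/144000 668179/180000 3299659/864000
  5767/1600 1057303/288000 20723/5400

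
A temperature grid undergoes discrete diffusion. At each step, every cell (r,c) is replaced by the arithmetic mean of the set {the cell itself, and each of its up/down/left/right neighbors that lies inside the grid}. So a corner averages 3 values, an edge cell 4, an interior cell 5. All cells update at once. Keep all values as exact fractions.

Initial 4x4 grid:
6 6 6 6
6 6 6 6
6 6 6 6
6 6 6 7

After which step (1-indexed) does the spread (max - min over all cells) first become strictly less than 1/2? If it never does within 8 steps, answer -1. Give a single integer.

Answer: 1

Derivation:
Step 1: max=19/3, min=6, spread=1/3
  -> spread < 1/2 first at step 1
Step 2: max=113/18, min=6, spread=5/18
Step 3: max=1337/216, min=6, spread=41/216
Step 4: max=39923/6480, min=6, spread=1043/6480
Step 5: max=1191953/194400, min=6, spread=25553/194400
Step 6: max=35663459/5832000, min=108079/18000, spread=645863/5832000
Step 7: max=1067401691/174960000, min=720971/120000, spread=16225973/174960000
Step 8: max=31970277983/5248800000, min=324701/54000, spread=409340783/5248800000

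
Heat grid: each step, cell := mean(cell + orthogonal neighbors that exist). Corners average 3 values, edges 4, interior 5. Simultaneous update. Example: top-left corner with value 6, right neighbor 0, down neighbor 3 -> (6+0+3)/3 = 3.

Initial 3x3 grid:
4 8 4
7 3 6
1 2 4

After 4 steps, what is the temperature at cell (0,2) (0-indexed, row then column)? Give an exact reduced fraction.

Answer: 51947/10800

Derivation:
Step 1: cell (0,2) = 6
Step 2: cell (0,2) = 5
Step 3: cell (0,2) = 463/90
Step 4: cell (0,2) = 51947/10800
Full grid after step 4:
  306257/64800 4252913/864000 51947/10800
  3830413/864000 1565981/360000 145469/32000
  507439/129600 1747519/432000 58121/14400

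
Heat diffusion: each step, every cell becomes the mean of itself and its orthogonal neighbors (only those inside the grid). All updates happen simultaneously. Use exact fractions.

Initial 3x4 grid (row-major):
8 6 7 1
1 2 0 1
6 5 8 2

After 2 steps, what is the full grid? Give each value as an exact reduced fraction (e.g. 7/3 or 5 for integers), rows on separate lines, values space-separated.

Answer: 5 341/80 317/80 5/2
321/80 433/100 293/100 169/60
9/2 79/20 61/15 101/36

Derivation:
After step 1:
  5 23/4 7/2 3
  17/4 14/5 18/5 1
  4 21/4 15/4 11/3
After step 2:
  5 341/80 317/80 5/2
  321/80 433/100 293/100 169/60
  9/2 79/20 61/15 101/36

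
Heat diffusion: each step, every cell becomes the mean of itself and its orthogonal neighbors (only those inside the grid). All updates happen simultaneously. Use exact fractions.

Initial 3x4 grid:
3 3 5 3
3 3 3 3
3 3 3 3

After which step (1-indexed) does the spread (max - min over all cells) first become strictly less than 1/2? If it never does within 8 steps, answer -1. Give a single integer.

Answer: 3

Derivation:
Step 1: max=11/3, min=3, spread=2/3
Step 2: max=211/60, min=3, spread=31/60
Step 3: max=1831/540, min=3, spread=211/540
  -> spread < 1/2 first at step 3
Step 4: max=178897/54000, min=2747/900, spread=14077/54000
Step 5: max=1598407/486000, min=165683/54000, spread=5363/24300
Step 6: max=47480809/14580000, min=92869/30000, spread=93859/583200
Step 7: max=2834674481/874800000, min=151136467/48600000, spread=4568723/34992000
Step 8: max=169244435629/52488000000, min=4555618889/1458000000, spread=8387449/83980800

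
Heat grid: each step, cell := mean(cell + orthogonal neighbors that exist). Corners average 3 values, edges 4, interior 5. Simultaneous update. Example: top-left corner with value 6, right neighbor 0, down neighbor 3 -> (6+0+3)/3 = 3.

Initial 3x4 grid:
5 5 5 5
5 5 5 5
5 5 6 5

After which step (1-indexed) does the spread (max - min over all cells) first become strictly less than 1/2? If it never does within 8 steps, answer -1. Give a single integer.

Step 1: max=16/3, min=5, spread=1/3
  -> spread < 1/2 first at step 1
Step 2: max=631/120, min=5, spread=31/120
Step 3: max=5611/1080, min=5, spread=211/1080
Step 4: max=556897/108000, min=9047/1800, spread=14077/108000
Step 5: max=5000407/972000, min=543683/108000, spread=5363/48600
Step 6: max=149540809/29160000, min=302869/60000, spread=93859/1166400
Step 7: max=8958274481/1749600000, min=491336467/97200000, spread=4568723/69984000
Step 8: max=536660435629/104976000000, min=14761618889/2916000000, spread=8387449/167961600

Answer: 1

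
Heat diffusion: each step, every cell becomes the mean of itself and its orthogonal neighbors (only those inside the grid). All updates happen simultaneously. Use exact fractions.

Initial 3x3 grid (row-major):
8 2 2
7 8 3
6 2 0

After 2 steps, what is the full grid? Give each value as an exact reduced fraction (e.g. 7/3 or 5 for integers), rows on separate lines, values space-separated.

Answer: 215/36 87/20 127/36
1339/240 239/50 233/80
65/12 113/30 107/36

Derivation:
After step 1:
  17/3 5 7/3
  29/4 22/5 13/4
  5 4 5/3
After step 2:
  215/36 87/20 127/36
  1339/240 239/50 233/80
  65/12 113/30 107/36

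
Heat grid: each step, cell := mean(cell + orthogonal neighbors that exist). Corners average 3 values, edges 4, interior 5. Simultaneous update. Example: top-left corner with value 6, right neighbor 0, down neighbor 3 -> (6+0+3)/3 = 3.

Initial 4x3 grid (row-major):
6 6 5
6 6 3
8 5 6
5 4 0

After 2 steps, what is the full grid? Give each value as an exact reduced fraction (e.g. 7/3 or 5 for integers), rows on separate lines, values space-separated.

Answer: 73/12 1297/240 185/36
237/40 113/20 551/120
719/120 24/5 529/120
91/18 183/40 31/9

Derivation:
After step 1:
  6 23/4 14/3
  13/2 26/5 5
  6 29/5 7/2
  17/3 7/2 10/3
After step 2:
  73/12 1297/240 185/36
  237/40 113/20 551/120
  719/120 24/5 529/120
  91/18 183/40 31/9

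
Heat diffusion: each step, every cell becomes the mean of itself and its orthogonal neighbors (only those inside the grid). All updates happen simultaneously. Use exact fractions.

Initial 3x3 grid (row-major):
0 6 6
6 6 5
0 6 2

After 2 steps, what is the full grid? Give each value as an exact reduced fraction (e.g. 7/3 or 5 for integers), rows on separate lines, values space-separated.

After step 1:
  4 9/2 17/3
  3 29/5 19/4
  4 7/2 13/3
After step 2:
  23/6 599/120 179/36
  21/5 431/100 411/80
  7/2 529/120 151/36

Answer: 23/6 599/120 179/36
21/5 431/100 411/80
7/2 529/120 151/36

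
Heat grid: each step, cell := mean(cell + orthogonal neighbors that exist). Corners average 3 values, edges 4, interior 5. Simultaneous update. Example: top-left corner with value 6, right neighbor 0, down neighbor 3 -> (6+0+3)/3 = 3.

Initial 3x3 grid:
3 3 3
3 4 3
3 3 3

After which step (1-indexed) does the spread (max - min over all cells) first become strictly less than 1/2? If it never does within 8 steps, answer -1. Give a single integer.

Step 1: max=13/4, min=3, spread=1/4
  -> spread < 1/2 first at step 1
Step 2: max=81/25, min=249/80, spread=51/400
Step 3: max=15223/4800, min=1127/360, spread=589/14400
Step 4: max=94943/30000, min=905081/288000, spread=31859/1440000
Step 5: max=54531607/17280000, min=5664721/1800000, spread=751427/86400000
Step 6: max=340634687/108000000, min=3265463129/1036800000, spread=23149331/5184000000
Step 7: max=196106654263/62208000000, min=20414931889/6480000000, spread=616540643/311040000000
Step 8: max=1225512453983/388800000000, min=11761372008761/3732480000000, spread=17737747379/18662400000000

Answer: 1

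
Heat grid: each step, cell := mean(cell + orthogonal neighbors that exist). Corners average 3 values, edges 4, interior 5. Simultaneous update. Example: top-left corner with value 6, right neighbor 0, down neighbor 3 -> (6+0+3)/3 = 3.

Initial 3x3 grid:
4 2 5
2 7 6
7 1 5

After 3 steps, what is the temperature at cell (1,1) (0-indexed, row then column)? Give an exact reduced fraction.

Step 1: cell (1,1) = 18/5
Step 2: cell (1,1) = 477/100
Step 3: cell (1,1) = 24719/6000
Full grid after step 3:
  4133/1080 10477/2400 9401/2160
  423/100 24719/6000 68287/14400
  1087/270 16303/3600 3197/720

Answer: 24719/6000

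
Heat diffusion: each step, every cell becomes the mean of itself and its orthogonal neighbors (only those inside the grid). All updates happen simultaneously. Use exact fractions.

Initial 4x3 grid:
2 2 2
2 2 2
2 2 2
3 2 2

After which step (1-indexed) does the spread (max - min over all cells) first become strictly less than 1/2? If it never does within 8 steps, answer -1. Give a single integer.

Step 1: max=7/3, min=2, spread=1/3
  -> spread < 1/2 first at step 1
Step 2: max=41/18, min=2, spread=5/18
Step 3: max=473/216, min=2, spread=41/216
Step 4: max=56057/25920, min=2, spread=4217/25920
Step 5: max=3319549/1555200, min=14479/7200, spread=38417/311040
Step 6: max=197824211/93312000, min=290597/144000, spread=1903471/18662400
Step 7: max=11798429089/5598720000, min=8755759/4320000, spread=18038617/223948800
Step 8: max=705114582851/335923200000, min=790526759/388800000, spread=883978523/13436928000

Answer: 1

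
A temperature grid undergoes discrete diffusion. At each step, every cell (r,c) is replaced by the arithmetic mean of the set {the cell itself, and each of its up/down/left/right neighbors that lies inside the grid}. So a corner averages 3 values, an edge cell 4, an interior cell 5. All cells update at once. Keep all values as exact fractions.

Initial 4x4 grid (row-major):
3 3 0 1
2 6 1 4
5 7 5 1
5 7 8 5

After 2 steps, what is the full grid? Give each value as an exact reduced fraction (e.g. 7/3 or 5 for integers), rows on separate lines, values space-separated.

Answer: 29/9 643/240 547/240 14/9
913/240 4 72/25 311/120
245/48 257/50 118/25 437/120
103/18 37/6 331/60 44/9

Derivation:
After step 1:
  8/3 3 5/4 5/3
  4 19/5 16/5 7/4
  19/4 6 22/5 15/4
  17/3 27/4 25/4 14/3
After step 2:
  29/9 643/240 547/240 14/9
  913/240 4 72/25 311/120
  245/48 257/50 118/25 437/120
  103/18 37/6 331/60 44/9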